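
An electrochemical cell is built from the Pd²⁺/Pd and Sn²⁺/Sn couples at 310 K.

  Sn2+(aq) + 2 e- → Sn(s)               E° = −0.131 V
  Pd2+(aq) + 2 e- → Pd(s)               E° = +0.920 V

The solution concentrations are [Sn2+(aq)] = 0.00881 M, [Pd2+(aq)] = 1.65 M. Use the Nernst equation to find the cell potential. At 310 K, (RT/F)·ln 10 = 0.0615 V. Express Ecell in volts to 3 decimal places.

+1.121 V

Pd²⁺/Pd is reduced (cathode, E° = +0.920 V) and Sn²⁺/Sn is oxidized (anode).
E°cell = +0.920 − (−0.131) = +1.051 V, with n = 2 electrons transferred.
Balancing gives Pd2+(aq) + Sn(s) → Pd(s) + Sn2+(aq); hence Q = [Sn2+(aq)] / [Pd2+(aq)] = 0.00534 (log Q = −2.273).
E = E° − (0.0615/n)·log Q = +1.051 − (0.0615/2)(−2.273) = +1.121 V.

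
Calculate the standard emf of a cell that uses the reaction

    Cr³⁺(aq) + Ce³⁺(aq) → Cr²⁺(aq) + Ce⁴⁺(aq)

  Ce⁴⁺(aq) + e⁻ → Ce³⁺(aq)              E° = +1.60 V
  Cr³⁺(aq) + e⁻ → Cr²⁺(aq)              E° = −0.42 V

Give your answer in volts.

Cr³⁺(aq) gains electrons, so the Cr³⁺/Cr²⁺ couple is the cathode; the Ce⁴⁺/Ce³⁺ couple is the anode.
E°cell = E°(cathode) − E°(anode) = −0.42 − (+1.60) = −2.02 V.
The negative E°cell means the reaction is non-spontaneous in the direction written.

−2.02 V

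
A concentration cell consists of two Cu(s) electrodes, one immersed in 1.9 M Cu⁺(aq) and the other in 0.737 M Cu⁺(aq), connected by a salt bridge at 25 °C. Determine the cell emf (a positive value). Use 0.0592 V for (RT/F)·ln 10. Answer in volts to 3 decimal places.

For a concentration cell E°cell = 0, since both electrodes use the same couple.
The compartment with the higher Cu⁺(aq) concentration (1.9 M) acts as the cathode; ions are reduced there and produced at the dilute (0.737 M) anode.
With n = 1, Ecell = −(0.0592/1)·log([dilute]/[conc]) = −(0.0592/1)·log(0.737/1.9) = +0.024 V.

0.024 V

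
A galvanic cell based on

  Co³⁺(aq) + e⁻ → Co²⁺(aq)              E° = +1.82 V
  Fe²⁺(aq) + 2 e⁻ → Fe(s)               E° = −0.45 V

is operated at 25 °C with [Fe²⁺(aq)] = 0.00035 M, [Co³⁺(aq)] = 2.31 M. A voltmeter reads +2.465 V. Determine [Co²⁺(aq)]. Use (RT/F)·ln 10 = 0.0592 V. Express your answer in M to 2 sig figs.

The Co³⁺/Co²⁺ couple has the larger reduction potential, so it is the cathode: E°cell = +1.82 − (−0.45) = +2.27 V and n = 2.
Rearranging E = E° − (0.0592/n)·log Q gives log Q = 2(+2.27 − (+2.465))/0.0592 = −6.588.
The balanced reaction is 2 Co³⁺(aq) + Fe(s) → 2 Co²⁺(aq) + Fe²⁺(aq), so Q = ([Co²⁺(aq)]^2·[Fe²⁺(aq)]) / [Co³⁺(aq)]^2.
Solving for the unknown gives log [Co²⁺(aq)] = −1.202, so [Co²⁺(aq)] ≈ 0.063 M.

0.063 M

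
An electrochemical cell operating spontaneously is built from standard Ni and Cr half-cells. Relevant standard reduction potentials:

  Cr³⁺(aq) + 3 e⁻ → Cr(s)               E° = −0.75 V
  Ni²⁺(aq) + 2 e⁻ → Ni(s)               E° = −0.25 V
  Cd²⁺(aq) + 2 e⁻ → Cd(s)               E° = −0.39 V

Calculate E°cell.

The Ni²⁺/Ni couple has the higher E°, so Ni ion is reduced (cathode) and Cr is oxidized (anode).
E°cell = E°(cathode) − E°(anode) = −0.25 − (−0.75) = +0.50 V.

+0.50 V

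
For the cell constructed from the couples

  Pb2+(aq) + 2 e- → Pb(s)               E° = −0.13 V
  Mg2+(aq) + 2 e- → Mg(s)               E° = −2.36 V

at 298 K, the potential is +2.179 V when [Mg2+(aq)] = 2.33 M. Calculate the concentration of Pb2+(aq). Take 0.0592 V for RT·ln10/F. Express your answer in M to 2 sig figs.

0.044 M

The Pb²⁺/Pb couple has the larger reduction potential, so it is the cathode: E°cell = −0.13 − (−2.36) = +2.23 V and n = 2.
Since E = E° − (0.0592/n)·log Q, log Q = n(E° − E)/0.0592 = 1.723.
For Pb2+(aq) + Mg(s) → Pb(s) + Mg2+(aq), the reaction quotient is Q = [Mg2+(aq)] / [Pb2+(aq)].
Solving for the unknown gives log [Pb2+(aq)] = −1.356, so [Pb2+(aq)] ≈ 0.044 M.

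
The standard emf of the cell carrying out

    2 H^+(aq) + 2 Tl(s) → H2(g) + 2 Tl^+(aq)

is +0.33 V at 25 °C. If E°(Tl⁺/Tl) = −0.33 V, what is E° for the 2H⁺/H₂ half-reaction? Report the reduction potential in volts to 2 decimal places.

+0.00 V

In the reaction as written the 2H⁺/H₂ couple is reduced (cathode) and Tl⁺/Tl is oxidized (anode), so E°cell = E°(2H⁺/H₂) − E°(Tl⁺/Tl).
E°(2H⁺/H₂) = E°cell + E°(anode) = +0.33 + (−0.33) = +0.00 V.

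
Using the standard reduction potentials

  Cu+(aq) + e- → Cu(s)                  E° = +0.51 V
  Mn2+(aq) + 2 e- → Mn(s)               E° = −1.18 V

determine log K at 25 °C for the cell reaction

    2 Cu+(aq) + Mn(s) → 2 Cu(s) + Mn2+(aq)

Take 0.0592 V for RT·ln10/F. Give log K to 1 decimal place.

log K = 57.1

The Cu⁺/Cu couple is reduced (cathode); E°cell = +0.51 − (−1.18) = +1.69 V with n = 2.
At equilibrium E = 0, so log K = nE°cell / 0.0592 = (2)(+1.69) / 0.0592 = 57.1.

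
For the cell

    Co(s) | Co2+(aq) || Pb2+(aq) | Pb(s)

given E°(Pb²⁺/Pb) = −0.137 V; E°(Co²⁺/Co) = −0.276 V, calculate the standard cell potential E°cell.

By convention the left-hand electrode in cell notation is the anode (oxidation) and the right-hand electrode is the cathode (reduction).
E°cell = E°(right) − E°(left) = −0.137 − (−0.276) = +0.139 V.

+0.139 V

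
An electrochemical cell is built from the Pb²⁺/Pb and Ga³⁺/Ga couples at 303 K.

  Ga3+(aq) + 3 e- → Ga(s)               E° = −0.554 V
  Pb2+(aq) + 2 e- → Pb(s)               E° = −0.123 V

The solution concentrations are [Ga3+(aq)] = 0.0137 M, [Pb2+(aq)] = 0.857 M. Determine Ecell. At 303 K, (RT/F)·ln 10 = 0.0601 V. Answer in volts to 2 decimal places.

Pb²⁺/Pb is reduced (cathode, E° = −0.123 V) and Ga³⁺/Ga is oxidized (anode).
The standard potential is −0.123 − (−0.554) = +0.431 V and the balanced reaction transfers n = 6 electrons.
Balancing gives 3 Pb2+(aq) + 2 Ga(s) → 3 Pb(s) + 2 Ga3+(aq); hence Q = [Ga3+(aq)]^2 / [Pb2+(aq)]^3 = 0.000298 (log Q = −3.526).
Applying E = E° − (RT ln10/nF)·log Q gives +0.431 − (0.0601/6)(−3.526) = +0.47 V.

+0.47 V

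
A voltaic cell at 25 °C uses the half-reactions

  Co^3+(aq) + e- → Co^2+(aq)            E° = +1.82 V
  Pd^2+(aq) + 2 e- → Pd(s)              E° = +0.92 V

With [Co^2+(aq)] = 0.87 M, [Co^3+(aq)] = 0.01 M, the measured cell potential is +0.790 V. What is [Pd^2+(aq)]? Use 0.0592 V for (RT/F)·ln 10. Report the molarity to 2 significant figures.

0.69 M

With Co³⁺/Co²⁺ at the cathode and Pd²⁺/Pd at the anode, E°cell = +1.82 − (+0.92) = +0.90 V (n = 2).
Since E = E° − (0.0592/n)·log Q, log Q = n(E° − E)/0.0592 = 3.716.
For 2 Co^3+(aq) + Pd(s) → 2 Co^2+(aq) + Pd^2+(aq), the reaction quotient is Q = ([Co^2+(aq)]^2·[Pd^2+(aq)]) / [Co^3+(aq)]^2.
Solving for the unknown gives log [Pd^2+(aq)] = −0.163, so [Pd^2+(aq)] ≈ 0.69 M.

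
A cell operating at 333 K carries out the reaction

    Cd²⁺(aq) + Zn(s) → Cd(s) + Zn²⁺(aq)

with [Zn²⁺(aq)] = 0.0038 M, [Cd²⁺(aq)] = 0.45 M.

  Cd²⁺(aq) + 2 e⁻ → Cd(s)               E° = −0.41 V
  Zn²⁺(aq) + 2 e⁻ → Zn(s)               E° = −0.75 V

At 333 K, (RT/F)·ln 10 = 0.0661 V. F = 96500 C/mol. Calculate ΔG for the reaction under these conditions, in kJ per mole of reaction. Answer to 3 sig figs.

−78.8 kJ/mol

With Cd²⁺/Cd reduced at the cathode, E°cell = −0.41 − (−0.75) = +0.34 V and n = 2.
Here Q = [Zn²⁺(aq)] / [Cd²⁺(aq)] = 0.00844 (log Q = −2.073), giving E = +0.34 − (0.0661/2)·(−2.073) = +0.4085 V.
ΔG = −nFE = −(2)(96500)(+0.4085) J/mol = −78.8 kJ/mol.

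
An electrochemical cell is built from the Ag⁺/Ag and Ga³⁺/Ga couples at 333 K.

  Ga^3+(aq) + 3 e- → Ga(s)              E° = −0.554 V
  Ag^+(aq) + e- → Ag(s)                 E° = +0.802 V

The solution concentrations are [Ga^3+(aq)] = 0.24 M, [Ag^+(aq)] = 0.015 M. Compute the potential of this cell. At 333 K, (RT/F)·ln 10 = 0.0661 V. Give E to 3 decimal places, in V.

+1.249 V

The Ag⁺/Ag couple has the more positive E°, so it is the cathode; Ga³⁺/Ga is the anode.
E°cell = E°cat − E°an = +0.802 − (−0.554) = +1.356 V; n = 3.
Balancing gives 3 Ag^+(aq) + Ga(s) → 3 Ag(s) + Ga^3+(aq); hence Q = [Ga^3+(aq)] / [Ag^+(aq)]^3 = 7.11×10^4 (log Q = 4.852).
By the Nernst equation, E = +1.356 − (0.0661/3)·(4.852) = +1.249 V.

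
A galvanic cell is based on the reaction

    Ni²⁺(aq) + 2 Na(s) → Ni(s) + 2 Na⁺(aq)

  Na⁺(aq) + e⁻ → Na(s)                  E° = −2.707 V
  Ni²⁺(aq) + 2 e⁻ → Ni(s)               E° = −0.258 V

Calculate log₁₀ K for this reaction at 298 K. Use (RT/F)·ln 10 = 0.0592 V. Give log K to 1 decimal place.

log K = 82.7

The Ni²⁺/Ni couple is reduced (cathode); E°cell = −0.258 − (−2.707) = +2.449 V with n = 2.
At equilibrium E = 0, so log K = nE°cell / 0.0592 = (2)(+2.449) / 0.0592 = 82.7.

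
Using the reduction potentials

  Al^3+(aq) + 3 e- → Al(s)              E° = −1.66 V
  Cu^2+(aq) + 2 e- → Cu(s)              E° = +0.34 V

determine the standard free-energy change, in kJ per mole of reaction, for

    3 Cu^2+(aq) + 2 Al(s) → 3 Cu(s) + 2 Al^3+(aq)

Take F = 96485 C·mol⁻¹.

In the reaction as written Cu^2+(aq) is reduced, so the Cu²⁺/Cu couple is the cathode and Al³⁺/Al is the anode.
E°cell = +0.34 − (−1.66) = +2.00 V; balancing electrons gives n = 6.
ΔG° = −nFE°cell = −(6)(96485)(+2.00) J/mol = −1158 kJ/mol.

−1158 kJ/mol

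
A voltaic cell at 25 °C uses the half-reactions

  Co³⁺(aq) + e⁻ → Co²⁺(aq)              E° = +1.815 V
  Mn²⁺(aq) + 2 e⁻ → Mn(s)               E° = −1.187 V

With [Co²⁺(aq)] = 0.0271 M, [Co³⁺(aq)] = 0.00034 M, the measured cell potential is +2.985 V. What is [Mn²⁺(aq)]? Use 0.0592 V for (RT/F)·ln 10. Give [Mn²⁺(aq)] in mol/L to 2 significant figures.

0.00059 M

Co³⁺/Co²⁺ is the cathode (higher E°); E°cell = +1.815 − (−1.187) = +3.002 V with n = 2.
From the Nernst equation, log Q = n(E° − E)/0.0592 = 2·(+3.002 − (+2.985))/0.0592 = 0.574.
The balanced reaction is 2 Co³⁺(aq) + Mn(s) → 2 Co²⁺(aq) + Mn²⁺(aq), so Q = ([Co²⁺(aq)]^2·[Mn²⁺(aq)]) / [Co³⁺(aq)]^2.
Isolating [Mn²⁺(aq)] in Q = 10^{0.574} yields log [Mn²⁺(aq)] = −3.229, i.e. 0.00059 M.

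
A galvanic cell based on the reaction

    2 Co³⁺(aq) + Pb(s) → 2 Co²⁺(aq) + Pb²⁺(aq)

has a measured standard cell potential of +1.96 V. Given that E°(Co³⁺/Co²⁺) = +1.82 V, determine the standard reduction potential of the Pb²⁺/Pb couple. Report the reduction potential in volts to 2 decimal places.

In the reaction as written the Co³⁺/Co²⁺ couple is reduced (cathode) and Pb²⁺/Pb is oxidized (anode), so E°cell = E°(Co³⁺/Co²⁺) − E°(Pb²⁺/Pb).
E°(Pb²⁺/Pb) = E°(cathode) − E°cell = +1.82 − (+1.96) = −0.14 V.

−0.14 V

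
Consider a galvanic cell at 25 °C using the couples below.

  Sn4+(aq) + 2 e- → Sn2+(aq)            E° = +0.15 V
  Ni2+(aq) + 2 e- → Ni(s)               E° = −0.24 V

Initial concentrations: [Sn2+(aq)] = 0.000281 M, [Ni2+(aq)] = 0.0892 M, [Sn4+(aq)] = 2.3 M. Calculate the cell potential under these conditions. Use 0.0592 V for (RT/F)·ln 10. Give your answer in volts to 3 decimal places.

Sn⁴⁺/Sn²⁺ is reduced (cathode, E° = +0.15 V) and Ni²⁺/Ni is oxidized (anode).
E°cell = +0.15 − (−0.24) = +0.39 V, with n = 2 electrons transferred.
For the overall reaction Sn4+(aq) + Ni(s) → Sn2+(aq) + Ni2+(aq), Q = ([Sn2+(aq)]·[Ni2+(aq)]) / [Sn4+(aq)] = 1.09×10^−5, giving log Q = −4.963.
By the Nernst equation, E = +0.39 − (0.0592/2)·(−4.963) = +0.537 V.

+0.537 V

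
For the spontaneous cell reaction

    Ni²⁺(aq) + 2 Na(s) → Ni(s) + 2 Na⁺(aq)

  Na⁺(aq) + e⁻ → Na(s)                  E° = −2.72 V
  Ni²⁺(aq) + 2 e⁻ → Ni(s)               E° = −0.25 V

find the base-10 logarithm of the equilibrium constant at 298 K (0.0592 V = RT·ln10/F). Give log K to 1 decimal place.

The Ni²⁺/Ni couple is reduced (cathode); E°cell = −0.25 − (−2.72) = +2.47 V with n = 2.
At equilibrium E = 0, so log K = nE°cell / 0.0592 = (2)(+2.47) / 0.0592 = 83.4.

log K = 83.4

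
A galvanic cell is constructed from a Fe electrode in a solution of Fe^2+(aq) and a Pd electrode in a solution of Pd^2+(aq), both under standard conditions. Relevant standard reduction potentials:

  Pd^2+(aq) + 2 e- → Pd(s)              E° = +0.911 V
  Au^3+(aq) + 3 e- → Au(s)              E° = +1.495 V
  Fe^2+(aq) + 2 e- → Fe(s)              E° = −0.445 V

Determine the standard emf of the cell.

Of the two couples in this cell, the one with the more positive reduction potential is reduced at the cathode: here that is Pd²⁺/Pd (+0.911 V); Fe²⁺/Fe (−0.445 V) is the anode.
E°cell = E°(cathode) − E°(anode) = +0.911 − (−0.445) = +1.356 V.

+1.356 V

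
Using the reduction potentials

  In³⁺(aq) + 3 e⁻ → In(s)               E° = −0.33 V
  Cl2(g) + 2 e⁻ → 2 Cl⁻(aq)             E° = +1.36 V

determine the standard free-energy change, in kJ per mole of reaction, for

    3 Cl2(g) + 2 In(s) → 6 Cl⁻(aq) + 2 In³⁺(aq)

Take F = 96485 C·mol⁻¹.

−978 kJ/mol

In the reaction as written Cl2(g) is reduced, so the Cl₂/Cl⁻ couple is the cathode and In³⁺/In is the anode.
E°cell = +1.36 − (−0.33) = +1.69 V; balancing electrons gives n = 6.
ΔG° = −nFE°cell = −(6)(96485)(+1.69) J/mol = −978 kJ/mol.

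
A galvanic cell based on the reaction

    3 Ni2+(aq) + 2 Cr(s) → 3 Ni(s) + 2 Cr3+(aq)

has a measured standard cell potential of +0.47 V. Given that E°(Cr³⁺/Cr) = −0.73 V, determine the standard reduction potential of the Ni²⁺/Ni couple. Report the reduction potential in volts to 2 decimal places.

In the reaction as written the Ni²⁺/Ni couple is reduced (cathode) and Cr³⁺/Cr is oxidized (anode), so E°cell = E°(Ni²⁺/Ni) − E°(Cr³⁺/Cr).
E°(Ni²⁺/Ni) = E°cell + E°(anode) = +0.47 + (−0.73) = −0.26 V.

−0.26 V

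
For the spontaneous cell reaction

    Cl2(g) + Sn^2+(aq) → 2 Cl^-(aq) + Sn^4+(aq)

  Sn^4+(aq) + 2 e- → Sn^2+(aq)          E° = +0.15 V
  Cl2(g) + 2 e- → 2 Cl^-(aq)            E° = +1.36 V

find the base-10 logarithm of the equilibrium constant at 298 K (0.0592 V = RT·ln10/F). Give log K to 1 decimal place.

log K = 40.9

The Cl₂/Cl⁻ couple is reduced (cathode); E°cell = +1.36 − (+0.15) = +1.21 V with n = 2.
At equilibrium E = 0, so log K = nE°cell / 0.0592 = (2)(+1.21) / 0.0592 = 40.9.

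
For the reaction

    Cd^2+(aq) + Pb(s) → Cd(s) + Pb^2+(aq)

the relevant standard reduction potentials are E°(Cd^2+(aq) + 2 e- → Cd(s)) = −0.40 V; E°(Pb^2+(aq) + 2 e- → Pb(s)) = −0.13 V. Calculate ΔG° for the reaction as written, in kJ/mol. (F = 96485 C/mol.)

+52.1 kJ/mol

In the reaction as written Cd^2+(aq) is reduced, so the Cd²⁺/Cd couple is the cathode and Pb²⁺/Pb is the anode.
E°cell = −0.40 − (−0.13) = −0.27 V; balancing electrons gives n = 2.
ΔG° = −nFE°cell = −(2)(96485)(−0.27) J/mol = +52.1 kJ/mol.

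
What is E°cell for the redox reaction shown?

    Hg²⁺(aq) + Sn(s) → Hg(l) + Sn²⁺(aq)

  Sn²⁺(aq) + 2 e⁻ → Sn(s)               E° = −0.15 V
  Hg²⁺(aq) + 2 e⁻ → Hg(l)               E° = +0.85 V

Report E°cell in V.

In the reaction as written, Hg²⁺(aq) is reduced (cathode) and Sn²⁺(aq) is produced by oxidation at the anode.
E°cell = E°(cathode) − E°(anode) = +0.85 − (−0.15) = +1.00 V.
The positive value indicates the reaction is spontaneous as written.

+1.00 V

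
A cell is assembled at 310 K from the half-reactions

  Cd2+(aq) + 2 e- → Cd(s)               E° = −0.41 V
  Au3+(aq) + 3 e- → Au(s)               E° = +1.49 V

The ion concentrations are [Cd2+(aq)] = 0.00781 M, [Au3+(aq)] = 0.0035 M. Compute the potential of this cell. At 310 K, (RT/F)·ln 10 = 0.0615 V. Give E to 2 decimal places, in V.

+1.91 V

Au³⁺/Au is reduced (cathode, E° = +1.49 V) and Cd²⁺/Cd is oxidized (anode).
E°cell = E°cat − E°an = +1.49 − (−0.41) = +1.90 V; n = 6.
For the overall reaction 2 Au3+(aq) + 3 Cd(s) → 2 Au(s) + 3 Cd2+(aq), Q = [Cd2+(aq)]^3 / [Au3+(aq)]^2 = 0.0389, giving log Q = −1.410.
Applying E = E° − (RT ln10/nF)·log Q gives +1.90 − (0.0615/6)(−1.410) = +1.91 V.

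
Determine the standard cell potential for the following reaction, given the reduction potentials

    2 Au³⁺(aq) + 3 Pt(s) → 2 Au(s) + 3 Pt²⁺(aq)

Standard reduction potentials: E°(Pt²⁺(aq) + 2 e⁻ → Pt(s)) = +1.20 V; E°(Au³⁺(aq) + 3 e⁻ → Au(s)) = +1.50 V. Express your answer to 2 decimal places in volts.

Au³⁺(aq) gains electrons, so the Au³⁺/Au couple is the cathode; the Pt²⁺/Pt couple is the anode.
E°cell = E°(cathode) − E°(anode) = +1.50 − (+1.20) = +0.30 V.

+0.30 V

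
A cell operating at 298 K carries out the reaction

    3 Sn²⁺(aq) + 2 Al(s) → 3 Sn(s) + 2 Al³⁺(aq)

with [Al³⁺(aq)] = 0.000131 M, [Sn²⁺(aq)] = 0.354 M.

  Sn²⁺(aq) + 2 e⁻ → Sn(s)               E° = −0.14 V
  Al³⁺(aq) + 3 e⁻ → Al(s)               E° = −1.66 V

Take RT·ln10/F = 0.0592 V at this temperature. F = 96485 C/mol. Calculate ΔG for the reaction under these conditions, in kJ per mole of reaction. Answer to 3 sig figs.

E°cell = −0.14 − (−1.66) = +1.52 V; the balanced reaction transfers n = 6 electrons.
Here Q = [Al³⁺(aq)]^2 / [Sn²⁺(aq)]^3 = 3.87×10^−7 (log Q = −6.412), giving E = +1.52 − (0.0592/6)·(−6.412) = +1.5833 V.
Finally ΔG = −nFE = −(6)(96485 C/mol)(+1.5833 V) = −917 kJ/mol.

−917 kJ/mol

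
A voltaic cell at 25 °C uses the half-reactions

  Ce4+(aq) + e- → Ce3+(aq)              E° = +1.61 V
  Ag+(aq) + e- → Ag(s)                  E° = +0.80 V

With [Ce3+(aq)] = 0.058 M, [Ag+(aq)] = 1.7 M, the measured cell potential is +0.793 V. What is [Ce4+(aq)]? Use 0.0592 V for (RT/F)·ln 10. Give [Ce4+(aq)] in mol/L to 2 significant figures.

0.051 M

Ce⁴⁺/Ce³⁺ is the cathode (higher E°); E°cell = +1.61 − (+0.80) = +0.81 V with n = 1.
Since E = E° − (0.0592/n)·log Q, log Q = n(E° − E)/0.0592 = 0.287.
The balanced reaction is Ce4+(aq) + Ag(s) → Ce3+(aq) + Ag+(aq), so Q = ([Ce3+(aq)]·[Ag+(aq)]) / [Ce4+(aq)].
Isolating [Ce4+(aq)] in Q = 10^{0.287} yields log [Ce4+(aq)] = −1.293, i.e. 0.051 M.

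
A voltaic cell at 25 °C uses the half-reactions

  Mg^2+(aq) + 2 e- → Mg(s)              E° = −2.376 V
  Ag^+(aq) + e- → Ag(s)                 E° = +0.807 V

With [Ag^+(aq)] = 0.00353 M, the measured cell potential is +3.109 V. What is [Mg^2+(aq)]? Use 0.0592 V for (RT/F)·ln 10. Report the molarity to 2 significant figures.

0.0039 M

The Ag⁺/Ag couple has the larger reduction potential, so it is the cathode: E°cell = +0.807 − (−2.376) = +3.183 V and n = 2.
Since E = E° − (0.0592/n)·log Q, log Q = n(E° − E)/0.0592 = 2.500.
For 2 Ag^+(aq) + Mg(s) → 2 Ag(s) + Mg^2+(aq), the reaction quotient is Q = [Mg^2+(aq)] / [Ag^+(aq)]^2.
Solving for the unknown gives log [Mg^2+(aq)] = −2.404, so [Mg^2+(aq)] ≈ 0.0039 M.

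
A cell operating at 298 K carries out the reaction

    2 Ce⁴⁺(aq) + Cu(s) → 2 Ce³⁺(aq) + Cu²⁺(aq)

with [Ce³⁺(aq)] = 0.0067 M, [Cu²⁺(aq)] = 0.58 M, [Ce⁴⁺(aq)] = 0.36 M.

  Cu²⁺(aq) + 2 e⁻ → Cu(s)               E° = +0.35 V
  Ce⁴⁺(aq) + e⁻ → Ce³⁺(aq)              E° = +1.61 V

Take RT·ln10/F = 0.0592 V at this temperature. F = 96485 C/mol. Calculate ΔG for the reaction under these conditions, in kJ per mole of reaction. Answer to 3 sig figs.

−264 kJ/mol

With Ce⁴⁺/Ce³⁺ reduced at the cathode, E°cell = +1.61 − (+0.35) = +1.26 V and n = 2.
The reaction quotient is ([Ce³⁺(aq)]^2·[Cu²⁺(aq)]) / [Ce⁴⁺(aq)]^2 = 0.000201; by Nernst, E = +1.26 − (0.0592/2)(−3.697) = +1.3694 V.
ΔG = −nFE = −(2)(96485)(+1.3694) J/mol = −264 kJ/mol.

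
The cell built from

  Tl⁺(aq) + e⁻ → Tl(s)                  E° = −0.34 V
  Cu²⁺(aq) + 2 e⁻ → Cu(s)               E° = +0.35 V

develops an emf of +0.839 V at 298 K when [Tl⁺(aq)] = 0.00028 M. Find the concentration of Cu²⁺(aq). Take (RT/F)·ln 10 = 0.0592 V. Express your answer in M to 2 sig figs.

0.0085 M

With Cu²⁺/Cu at the cathode and Tl⁺/Tl at the anode, E°cell = +0.35 − (−0.34) = +0.69 V (n = 2).
Rearranging E = E° − (0.0592/n)·log Q gives log Q = 2(+0.69 − (+0.839))/0.0592 = −5.034.
Balancing electrons gives Cu²⁺(aq) + 2 Tl(s) → Cu(s) + 2 Tl⁺(aq); thus Q = [Tl⁺(aq)]^2 / [Cu²⁺(aq)].
Isolating [Cu²⁺(aq)] in Q = 10^{−5.034} yields log [Cu²⁺(aq)] = −2.072, i.e. 0.0085 M.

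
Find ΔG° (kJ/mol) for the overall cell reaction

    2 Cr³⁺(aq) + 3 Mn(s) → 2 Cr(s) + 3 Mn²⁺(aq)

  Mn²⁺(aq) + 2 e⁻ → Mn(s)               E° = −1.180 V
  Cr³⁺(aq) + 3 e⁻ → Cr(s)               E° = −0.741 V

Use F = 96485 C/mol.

In the reaction as written Cr³⁺(aq) is reduced, so the Cr³⁺/Cr couple is the cathode and Mn²⁺/Mn is the anode.
E°cell = −0.741 − (−1.180) = +0.439 V; balancing electrons gives n = 6.
ΔG° = −nFE°cell = −(6)(96485)(+0.439) J/mol = −254 kJ/mol.

−254 kJ/mol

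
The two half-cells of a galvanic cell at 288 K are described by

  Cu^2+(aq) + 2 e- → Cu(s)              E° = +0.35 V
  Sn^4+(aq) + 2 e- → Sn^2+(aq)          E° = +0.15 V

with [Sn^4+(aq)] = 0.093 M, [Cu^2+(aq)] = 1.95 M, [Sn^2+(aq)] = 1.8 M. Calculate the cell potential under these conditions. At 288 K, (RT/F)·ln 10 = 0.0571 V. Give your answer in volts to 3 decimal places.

Cu²⁺/Cu is reduced (cathode, E° = +0.35 V) and Sn⁴⁺/Sn²⁺ is oxidized (anode).
The standard potential is +0.35 − (+0.15) = +0.20 V and the balanced reaction transfers n = 2 electrons.
Balancing gives Cu^2+(aq) + Sn^2+(aq) → Cu(s) + Sn^4+(aq); hence Q = [Sn^4+(aq)] / ([Cu^2+(aq)]·[Sn^2+(aq)]) = 0.0265 (log Q = −1.577).
By the Nernst equation, E = +0.20 − (0.0571/2)·(−1.577) = +0.245 V.

+0.245 V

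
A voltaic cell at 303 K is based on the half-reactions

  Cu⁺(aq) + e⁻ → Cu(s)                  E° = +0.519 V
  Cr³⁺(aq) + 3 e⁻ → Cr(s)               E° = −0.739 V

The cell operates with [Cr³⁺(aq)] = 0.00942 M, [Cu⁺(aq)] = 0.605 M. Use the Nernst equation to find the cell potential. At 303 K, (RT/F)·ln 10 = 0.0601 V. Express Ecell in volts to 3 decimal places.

+1.285 V

Since E°(Cu⁺/Cu) > E°(Cr³⁺/Cr), Cu⁺/Cu serves as the cathode.
E°cell = E°cat − E°an = +0.519 − (−0.739) = +1.258 V; n = 3.
The balanced reaction is 3 Cu⁺(aq) + Cr(s) → 3 Cu(s) + Cr³⁺(aq), so Q = [Cr³⁺(aq)] / [Cu⁺(aq)]^3 = 0.0425 and log Q = −1.371.
By the Nernst equation, E = +1.258 − (0.0601/3)·(−1.371) = +1.285 V.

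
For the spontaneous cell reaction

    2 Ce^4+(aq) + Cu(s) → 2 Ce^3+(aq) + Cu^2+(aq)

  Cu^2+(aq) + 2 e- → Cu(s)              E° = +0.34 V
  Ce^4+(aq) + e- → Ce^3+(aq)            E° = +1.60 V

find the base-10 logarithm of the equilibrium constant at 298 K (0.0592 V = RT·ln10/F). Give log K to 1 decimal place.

log K = 42.6

The Ce⁴⁺/Ce³⁺ couple is reduced (cathode); E°cell = +1.60 − (+0.34) = +1.26 V with n = 2.
At equilibrium E = 0, so log K = nE°cell / 0.0592 = (2)(+1.26) / 0.0592 = 42.6.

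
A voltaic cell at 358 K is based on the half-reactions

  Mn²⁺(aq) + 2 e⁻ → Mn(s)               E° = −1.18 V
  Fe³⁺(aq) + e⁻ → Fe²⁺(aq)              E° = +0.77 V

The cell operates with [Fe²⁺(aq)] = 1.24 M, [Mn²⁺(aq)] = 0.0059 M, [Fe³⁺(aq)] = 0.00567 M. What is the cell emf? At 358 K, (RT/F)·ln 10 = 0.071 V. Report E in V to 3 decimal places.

+1.863 V

Fe³⁺/Fe²⁺ is reduced (cathode, E° = +0.77 V) and Mn²⁺/Mn is oxidized (anode).
E°cell = +0.77 − (−1.18) = +1.95 V, with n = 2 electrons transferred.
The balanced reaction is 2 Fe³⁺(aq) + Mn(s) → 2 Fe²⁺(aq) + Mn²⁺(aq), so Q = ([Fe²⁺(aq)]^2·[Mn²⁺(aq)]) / [Fe³⁺(aq)]^2 = 282 and log Q = 2.451.
E = E° − (0.071/n)·log Q = +1.95 − (0.071/2)(2.451) = +1.863 V.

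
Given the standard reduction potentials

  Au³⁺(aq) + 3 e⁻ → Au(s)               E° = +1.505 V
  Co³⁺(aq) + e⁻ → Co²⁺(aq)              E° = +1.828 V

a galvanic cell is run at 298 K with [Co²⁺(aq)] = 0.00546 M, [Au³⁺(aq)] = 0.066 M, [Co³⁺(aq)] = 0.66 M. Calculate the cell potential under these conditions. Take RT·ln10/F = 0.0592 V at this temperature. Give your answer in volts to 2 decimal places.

+0.47 V

Since E°(Co³⁺/Co²⁺) > E°(Au³⁺/Au), Co³⁺/Co²⁺ serves as the cathode.
E°cell = +1.828 − (+1.505) = +0.323 V, with n = 3 electrons transferred.
For the overall reaction 3 Co³⁺(aq) + Au(s) → 3 Co²⁺(aq) + Au³⁺(aq), Q = ([Co²⁺(aq)]^3·[Au³⁺(aq)]) / [Co³⁺(aq)]^3 = 3.74×10^−8, giving log Q = −7.428.
By the Nernst equation, E = +0.323 − (0.0592/3)·(−7.428) = +0.47 V.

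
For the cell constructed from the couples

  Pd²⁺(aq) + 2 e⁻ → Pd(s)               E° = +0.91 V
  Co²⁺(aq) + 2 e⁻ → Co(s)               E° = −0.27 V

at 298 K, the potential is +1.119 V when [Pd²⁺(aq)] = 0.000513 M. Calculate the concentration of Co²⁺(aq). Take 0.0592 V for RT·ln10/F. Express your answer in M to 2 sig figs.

Pd²⁺/Pd is the cathode (higher E°); E°cell = +0.91 − (−0.27) = +1.18 V with n = 2.
Since E = E° − (0.0592/n)·log Q, log Q = n(E° − E)/0.0592 = 2.061.
For Pd²⁺(aq) + Co(s) → Pd(s) + Co²⁺(aq), the reaction quotient is Q = [Co²⁺(aq)] / [Pd²⁺(aq)].
Substituting the known concentrations and solving, log [Co²⁺(aq)] = −1.229 and [Co²⁺(aq)] = 0.059 M.

0.059 M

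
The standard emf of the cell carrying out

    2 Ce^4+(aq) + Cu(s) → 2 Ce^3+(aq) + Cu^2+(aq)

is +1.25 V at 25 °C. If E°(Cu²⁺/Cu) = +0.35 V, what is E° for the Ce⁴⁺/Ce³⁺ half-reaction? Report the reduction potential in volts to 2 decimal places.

+1.60 V

In the reaction as written the Ce⁴⁺/Ce³⁺ couple is reduced (cathode) and Cu²⁺/Cu is oxidized (anode), so E°cell = E°(Ce⁴⁺/Ce³⁺) − E°(Cu²⁺/Cu).
E°(Ce⁴⁺/Ce³⁺) = E°cell + E°(anode) = +1.25 + (+0.35) = +1.60 V.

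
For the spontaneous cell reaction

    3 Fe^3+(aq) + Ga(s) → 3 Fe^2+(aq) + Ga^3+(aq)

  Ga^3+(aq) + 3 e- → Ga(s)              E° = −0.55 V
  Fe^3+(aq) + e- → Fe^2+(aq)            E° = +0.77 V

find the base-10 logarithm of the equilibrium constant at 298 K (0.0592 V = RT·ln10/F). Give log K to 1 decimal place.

The Fe³⁺/Fe²⁺ couple is reduced (cathode); E°cell = +0.77 − (−0.55) = +1.32 V with n = 3.
At equilibrium E = 0, so log K = nE°cell / 0.0592 = (3)(+1.32) / 0.0592 = 66.9.

log K = 66.9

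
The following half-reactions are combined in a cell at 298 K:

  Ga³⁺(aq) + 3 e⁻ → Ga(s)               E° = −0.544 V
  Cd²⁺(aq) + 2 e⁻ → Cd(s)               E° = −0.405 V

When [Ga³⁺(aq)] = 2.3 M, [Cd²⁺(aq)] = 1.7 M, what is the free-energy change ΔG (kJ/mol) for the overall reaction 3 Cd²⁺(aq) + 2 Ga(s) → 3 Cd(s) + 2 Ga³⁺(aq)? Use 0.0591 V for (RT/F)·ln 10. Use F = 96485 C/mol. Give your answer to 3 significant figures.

The standard cell potential is −0.405 − (−0.544) = +0.139 V, with n = 6 electrons in the balanced equation.
Q = [Ga³⁺(aq)]^2 / [Cd²⁺(aq)]^3 = 1.08, so log Q = 0.032 and E = +0.139 − (0.0591/6)(0.032) = +0.1387 V.
Finally ΔG = −nFE = −(6)(96485 C/mol)(+0.1387 V) = −80.3 kJ/mol.

−80.3 kJ/mol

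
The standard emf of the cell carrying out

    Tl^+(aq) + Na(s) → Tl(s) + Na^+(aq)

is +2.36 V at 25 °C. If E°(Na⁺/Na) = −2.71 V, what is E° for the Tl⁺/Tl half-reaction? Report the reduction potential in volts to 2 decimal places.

In the reaction as written the Tl⁺/Tl couple is reduced (cathode) and Na⁺/Na is oxidized (anode), so E°cell = E°(Tl⁺/Tl) − E°(Na⁺/Na).
E°(Tl⁺/Tl) = E°cell + E°(anode) = +2.36 + (−2.71) = −0.35 V.

−0.35 V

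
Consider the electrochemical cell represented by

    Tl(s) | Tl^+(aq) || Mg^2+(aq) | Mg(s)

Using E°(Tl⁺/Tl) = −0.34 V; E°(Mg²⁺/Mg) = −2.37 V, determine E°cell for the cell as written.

−2.03 V

By convention the left-hand electrode in cell notation is the anode (oxidation) and the right-hand electrode is the cathode (reduction).
E°cell = E°(right) − E°(left) = −2.37 − (−0.34) = −2.03 V.
The negative sign shows that, as written, the cell would require an external voltage to drive the reaction.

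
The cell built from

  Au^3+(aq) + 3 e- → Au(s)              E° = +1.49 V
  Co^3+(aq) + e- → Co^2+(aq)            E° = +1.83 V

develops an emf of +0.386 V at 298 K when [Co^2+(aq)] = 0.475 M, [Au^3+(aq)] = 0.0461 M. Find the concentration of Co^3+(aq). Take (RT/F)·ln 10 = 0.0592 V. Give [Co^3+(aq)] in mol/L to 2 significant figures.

Co³⁺/Co²⁺ is the cathode (higher E°); E°cell = +1.83 − (+1.49) = +0.34 V with n = 3.
Since E = E° − (0.0592/n)·log Q, log Q = n(E° − E)/0.0592 = −2.331.
Balancing electrons gives 3 Co^3+(aq) + Au(s) → 3 Co^2+(aq) + Au^3+(aq); thus Q = ([Co^2+(aq)]^3·[Au^3+(aq)]) / [Co^3+(aq)]^3.
Isolating [Co^3+(aq)] in Q = 10^{−2.331} yields log [Co^3+(aq)] = 0.008, i.e. 1.0 M.

1.0 M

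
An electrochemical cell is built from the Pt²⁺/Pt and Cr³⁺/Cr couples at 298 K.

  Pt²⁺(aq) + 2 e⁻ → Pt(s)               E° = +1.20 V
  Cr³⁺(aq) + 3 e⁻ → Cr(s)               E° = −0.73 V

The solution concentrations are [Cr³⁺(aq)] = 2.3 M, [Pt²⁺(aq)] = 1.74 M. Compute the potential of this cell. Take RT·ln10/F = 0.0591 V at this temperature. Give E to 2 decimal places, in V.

+1.93 V

Pt²⁺/Pt is reduced (cathode, E° = +1.20 V) and Cr³⁺/Cr is oxidized (anode).
The standard potential is +1.20 − (−0.73) = +1.93 V and the balanced reaction transfers n = 6 electrons.
The balanced reaction is 3 Pt²⁺(aq) + 2 Cr(s) → 3 Pt(s) + 2 Cr³⁺(aq), so Q = [Cr³⁺(aq)]^2 / [Pt²⁺(aq)]^3 = 1 and log Q = 0.002.
E = E° − (0.0591/n)·log Q = +1.93 − (0.0591/6)(0.002) = +1.93 V.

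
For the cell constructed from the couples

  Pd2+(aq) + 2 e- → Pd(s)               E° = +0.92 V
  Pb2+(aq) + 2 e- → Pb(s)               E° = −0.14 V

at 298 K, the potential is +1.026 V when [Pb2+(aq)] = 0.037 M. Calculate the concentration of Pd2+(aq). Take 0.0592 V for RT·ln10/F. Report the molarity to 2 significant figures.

With Pd²⁺/Pd at the cathode and Pb²⁺/Pb at the anode, E°cell = +0.92 − (−0.14) = +1.06 V (n = 2).
Since E = E° − (0.0592/n)·log Q, log Q = n(E° − E)/0.0592 = 1.149.
The balanced reaction is Pd2+(aq) + Pb(s) → Pd(s) + Pb2+(aq), so Q = [Pb2+(aq)] / [Pd2+(aq)].
Substituting the known concentrations and solving, log [Pd2+(aq)] = −2.581 and [Pd2+(aq)] = 0.0026 M.

0.0026 M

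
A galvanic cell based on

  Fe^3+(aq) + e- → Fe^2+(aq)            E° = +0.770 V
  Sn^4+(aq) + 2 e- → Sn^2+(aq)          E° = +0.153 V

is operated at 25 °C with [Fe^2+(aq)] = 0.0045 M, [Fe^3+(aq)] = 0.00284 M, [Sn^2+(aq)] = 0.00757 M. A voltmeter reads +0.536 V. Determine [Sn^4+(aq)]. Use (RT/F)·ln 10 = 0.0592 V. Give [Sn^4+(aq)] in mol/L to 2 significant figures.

Fe³⁺/Fe²⁺ is the cathode (higher E°); E°cell = +0.770 − (+0.153) = +0.617 V with n = 2.
Since E = E° − (0.0592/n)·log Q, log Q = n(E° − E)/0.0592 = 2.736.
Balancing electrons gives 2 Fe^3+(aq) + Sn^2+(aq) → 2 Fe^2+(aq) + Sn^4+(aq); thus Q = ([Fe^2+(aq)]^2·[Sn^4+(aq)]) / ([Fe^3+(aq)]^2·[Sn^2+(aq)]).
Substituting the known concentrations and solving, log [Sn^4+(aq)] = 0.215 and [Sn^4+(aq)] = 1.6 M.

1.6 M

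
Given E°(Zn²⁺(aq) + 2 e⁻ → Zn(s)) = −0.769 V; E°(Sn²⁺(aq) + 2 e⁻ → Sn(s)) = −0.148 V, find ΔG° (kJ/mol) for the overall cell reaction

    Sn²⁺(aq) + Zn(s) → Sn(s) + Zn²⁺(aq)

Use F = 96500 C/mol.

In the reaction as written Sn²⁺(aq) is reduced, so the Sn²⁺/Sn couple is the cathode and Zn²⁺/Zn is the anode.
E°cell = −0.148 − (−0.769) = +0.621 V; balancing electrons gives n = 2.
ΔG° = −nFE°cell = −(2)(96500)(+0.621) J/mol = −120 kJ/mol.

−120 kJ/mol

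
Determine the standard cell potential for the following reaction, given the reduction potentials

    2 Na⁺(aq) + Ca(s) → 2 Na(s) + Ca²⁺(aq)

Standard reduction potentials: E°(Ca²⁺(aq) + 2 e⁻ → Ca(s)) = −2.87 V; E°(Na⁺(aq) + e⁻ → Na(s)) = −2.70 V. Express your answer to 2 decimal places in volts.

+0.17 V

Na⁺(aq) gains electrons, so the Na⁺/Na couple is the cathode; the Ca²⁺/Ca couple is the anode.
E°cell = E°(cathode) − E°(anode) = −2.70 − (−2.87) = +0.17 V.
The positive value indicates the reaction is spontaneous as written.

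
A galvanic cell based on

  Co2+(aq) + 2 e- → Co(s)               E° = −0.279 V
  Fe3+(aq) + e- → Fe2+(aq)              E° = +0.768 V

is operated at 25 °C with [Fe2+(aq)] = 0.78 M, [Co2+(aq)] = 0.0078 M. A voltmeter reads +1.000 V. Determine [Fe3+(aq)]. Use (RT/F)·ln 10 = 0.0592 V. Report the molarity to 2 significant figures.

0.011 M

With Fe³⁺/Fe²⁺ at the cathode and Co²⁺/Co at the anode, E°cell = +0.768 − (−0.279) = +1.047 V (n = 2).
Since E = E° − (0.0592/n)·log Q, log Q = n(E° − E)/0.0592 = 1.588.
For 2 Fe3+(aq) + Co(s) → 2 Fe2+(aq) + Co2+(aq), the reaction quotient is Q = ([Fe2+(aq)]^2·[Co2+(aq)]) / [Fe3+(aq)]^2.
Isolating [Fe3+(aq)] in Q = 10^{1.588} yields log [Fe3+(aq)] = −1.956, i.e. 0.011 M.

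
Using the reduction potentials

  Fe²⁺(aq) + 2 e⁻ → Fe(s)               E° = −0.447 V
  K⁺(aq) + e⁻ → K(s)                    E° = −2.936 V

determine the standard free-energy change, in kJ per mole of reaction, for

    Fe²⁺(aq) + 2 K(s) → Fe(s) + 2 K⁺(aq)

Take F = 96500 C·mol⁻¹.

In the reaction as written Fe²⁺(aq) is reduced, so the Fe²⁺/Fe couple is the cathode and K⁺/K is the anode.
E°cell = −0.447 − (−2.936) = +2.489 V; balancing electrons gives n = 2.
ΔG° = −nFE°cell = −(2)(96500)(+2.489) J/mol = −480 kJ/mol.

−480 kJ/mol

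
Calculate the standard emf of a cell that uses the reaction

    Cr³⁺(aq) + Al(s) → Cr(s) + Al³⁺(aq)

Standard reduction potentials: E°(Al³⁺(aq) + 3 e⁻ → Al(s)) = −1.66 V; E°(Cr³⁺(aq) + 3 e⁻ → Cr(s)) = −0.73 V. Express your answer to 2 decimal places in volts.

Cr³⁺(aq) gains electrons, so the Cr³⁺/Cr couple is the cathode; the Al³⁺/Al couple is the anode.
E°cell = E°(cathode) − E°(anode) = −0.73 − (−1.66) = +0.93 V.
The positive value indicates the reaction is spontaneous as written.

+0.93 V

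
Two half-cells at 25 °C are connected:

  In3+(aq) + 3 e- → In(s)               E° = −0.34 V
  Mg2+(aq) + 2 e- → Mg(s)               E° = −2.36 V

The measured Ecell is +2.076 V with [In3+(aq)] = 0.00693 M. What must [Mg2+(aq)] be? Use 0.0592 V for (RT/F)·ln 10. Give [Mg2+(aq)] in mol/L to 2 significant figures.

0.00047 M

With In³⁺/In at the cathode and Mg²⁺/Mg at the anode, E°cell = −0.34 − (−2.36) = +2.02 V (n = 6).
From the Nernst equation, log Q = n(E° − E)/0.0592 = 6·(+2.02 − (+2.076))/0.0592 = −5.676.
Balancing electrons gives 2 In3+(aq) + 3 Mg(s) → 2 In(s) + 3 Mg2+(aq); thus Q = [Mg2+(aq)]^3 / [In3+(aq)]^2.
Solving for the unknown gives log [Mg2+(aq)] = −3.332, so [Mg2+(aq)] ≈ 0.00047 M.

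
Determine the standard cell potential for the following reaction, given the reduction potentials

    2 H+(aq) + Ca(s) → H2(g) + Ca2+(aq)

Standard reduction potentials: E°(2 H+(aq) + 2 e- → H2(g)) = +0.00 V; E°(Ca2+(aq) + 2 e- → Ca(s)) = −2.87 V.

In the reaction as written, H+(aq) is reduced (cathode) and Ca2+(aq) is produced by oxidation at the anode.
E°cell = E°(cathode) − E°(anode) = +0.00 − (−2.87) = +2.87 V.
The positive value indicates the reaction is spontaneous as written.

+2.87 V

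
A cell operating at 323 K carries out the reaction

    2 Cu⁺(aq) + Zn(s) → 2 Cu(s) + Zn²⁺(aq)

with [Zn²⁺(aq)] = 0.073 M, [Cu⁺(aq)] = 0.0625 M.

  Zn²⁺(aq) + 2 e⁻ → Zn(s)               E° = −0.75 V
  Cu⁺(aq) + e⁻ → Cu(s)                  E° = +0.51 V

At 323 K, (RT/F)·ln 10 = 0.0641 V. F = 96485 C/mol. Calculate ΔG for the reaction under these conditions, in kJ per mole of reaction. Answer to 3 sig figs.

−235 kJ/mol

With Cu⁺/Cu reduced at the cathode, E°cell = +0.51 − (−0.75) = +1.26 V and n = 2.
Here Q = [Zn²⁺(aq)] / [Cu⁺(aq)]^2 = 18.7 (log Q = 1.272), giving E = +1.26 − (0.0641/2)·(1.272) = +1.2192 V.
Then ΔG = −nFE = −2 × 96485 × +1.2192 J/mol = −235 kJ/mol.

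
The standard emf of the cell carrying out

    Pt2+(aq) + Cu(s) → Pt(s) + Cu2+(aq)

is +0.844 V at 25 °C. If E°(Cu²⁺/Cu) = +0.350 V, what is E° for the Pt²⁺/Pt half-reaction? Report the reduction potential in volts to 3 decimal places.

+1.194 V

In the reaction as written the Pt²⁺/Pt couple is reduced (cathode) and Cu²⁺/Cu is oxidized (anode), so E°cell = E°(Pt²⁺/Pt) − E°(Cu²⁺/Cu).
E°(Pt²⁺/Pt) = E°cell + E°(anode) = +0.844 + (+0.350) = +1.194 V.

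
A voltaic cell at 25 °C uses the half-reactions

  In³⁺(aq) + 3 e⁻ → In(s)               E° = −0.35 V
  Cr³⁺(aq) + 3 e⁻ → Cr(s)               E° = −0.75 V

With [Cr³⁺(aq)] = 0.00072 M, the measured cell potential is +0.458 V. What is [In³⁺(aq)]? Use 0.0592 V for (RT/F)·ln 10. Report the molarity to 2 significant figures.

In³⁺/In is the cathode (higher E°); E°cell = −0.35 − (−0.75) = +0.40 V with n = 3.
From the Nernst equation, log Q = n(E° − E)/0.0592 = 3·(+0.40 − (+0.458))/0.0592 = −2.939.
Balancing electrons gives In³⁺(aq) + Cr(s) → In(s) + Cr³⁺(aq); thus Q = [Cr³⁺(aq)] / [In³⁺(aq)].
Substituting the known concentrations and solving, log [In³⁺(aq)] = −0.204 and [In³⁺(aq)] = 0.63 M.

0.63 M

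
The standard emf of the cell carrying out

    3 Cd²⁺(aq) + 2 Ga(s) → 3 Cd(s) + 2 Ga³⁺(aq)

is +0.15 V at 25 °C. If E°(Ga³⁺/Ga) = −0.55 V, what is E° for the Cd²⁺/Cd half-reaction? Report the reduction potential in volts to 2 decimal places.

In the reaction as written the Cd²⁺/Cd couple is reduced (cathode) and Ga³⁺/Ga is oxidized (anode), so E°cell = E°(Cd²⁺/Cd) − E°(Ga³⁺/Ga).
E°(Cd²⁺/Cd) = E°cell + E°(anode) = +0.15 + (−0.55) = −0.40 V.

−0.40 V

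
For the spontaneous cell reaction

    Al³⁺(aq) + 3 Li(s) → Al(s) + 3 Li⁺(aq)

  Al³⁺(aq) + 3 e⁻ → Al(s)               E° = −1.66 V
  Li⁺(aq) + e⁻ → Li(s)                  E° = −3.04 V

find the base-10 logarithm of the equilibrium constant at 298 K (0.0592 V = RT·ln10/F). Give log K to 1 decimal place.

log K = 69.9

The Al³⁺/Al couple is reduced (cathode); E°cell = −1.66 − (−3.04) = +1.38 V with n = 3.
At equilibrium E = 0, so log K = nE°cell / 0.0592 = (3)(+1.38) / 0.0592 = 69.9.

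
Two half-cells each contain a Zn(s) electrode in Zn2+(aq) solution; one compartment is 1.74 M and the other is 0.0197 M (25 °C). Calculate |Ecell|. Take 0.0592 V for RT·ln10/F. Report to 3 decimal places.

0.058 V

For a concentration cell E°cell = 0, since both electrodes use the same couple.
The compartment with the higher Zn2+(aq) concentration (1.74 M) acts as the cathode; ions are reduced there and produced at the dilute (0.0197 M) anode.
With n = 2, Ecell = −(0.0592/2)·log([dilute]/[conc]) = −(0.0592/2)·log(0.0197/1.74) = +0.058 V.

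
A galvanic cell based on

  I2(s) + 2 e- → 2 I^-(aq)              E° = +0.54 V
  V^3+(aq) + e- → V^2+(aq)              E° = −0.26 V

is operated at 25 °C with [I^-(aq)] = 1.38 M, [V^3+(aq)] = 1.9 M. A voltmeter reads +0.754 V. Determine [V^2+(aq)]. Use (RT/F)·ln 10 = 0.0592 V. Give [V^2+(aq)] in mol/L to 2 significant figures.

With I₂/I⁻ at the cathode and V³⁺/V²⁺ at the anode, E°cell = +0.54 − (−0.26) = +0.80 V (n = 2).
From the Nernst equation, log Q = n(E° − E)/0.0592 = 2·(+0.80 − (+0.754))/0.0592 = 1.554.
The balanced reaction is I2(s) + 2 V^2+(aq) → 2 I^-(aq) + 2 V^3+(aq), so Q = ([I^-(aq)]^2·[V^3+(aq)]^2) / [V^2+(aq)]^2.
Solving for the unknown gives log [V^2+(aq)] = −0.358, so [V^2+(aq)] ≈ 0.44 M.

0.44 M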